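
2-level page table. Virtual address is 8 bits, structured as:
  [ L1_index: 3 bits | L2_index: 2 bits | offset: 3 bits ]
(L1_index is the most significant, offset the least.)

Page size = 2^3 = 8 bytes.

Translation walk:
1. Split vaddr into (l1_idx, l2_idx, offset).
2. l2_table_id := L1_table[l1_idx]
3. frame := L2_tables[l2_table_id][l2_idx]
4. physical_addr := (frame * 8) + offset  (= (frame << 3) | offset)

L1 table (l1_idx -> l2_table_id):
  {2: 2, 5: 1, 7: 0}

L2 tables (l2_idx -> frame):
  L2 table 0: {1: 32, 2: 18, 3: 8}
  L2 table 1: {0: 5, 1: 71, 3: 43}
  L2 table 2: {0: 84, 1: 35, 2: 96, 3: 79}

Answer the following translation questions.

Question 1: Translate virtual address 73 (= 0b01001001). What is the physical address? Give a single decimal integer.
Answer: 281

Derivation:
vaddr = 73 = 0b01001001
Split: l1_idx=2, l2_idx=1, offset=1
L1[2] = 2
L2[2][1] = 35
paddr = 35 * 8 + 1 = 281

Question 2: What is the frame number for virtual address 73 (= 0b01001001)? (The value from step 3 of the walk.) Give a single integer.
vaddr = 73: l1_idx=2, l2_idx=1
L1[2] = 2; L2[2][1] = 35

Answer: 35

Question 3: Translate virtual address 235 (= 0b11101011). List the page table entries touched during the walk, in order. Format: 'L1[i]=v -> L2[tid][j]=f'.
Answer: L1[7]=0 -> L2[0][1]=32

Derivation:
vaddr = 235 = 0b11101011
Split: l1_idx=7, l2_idx=1, offset=3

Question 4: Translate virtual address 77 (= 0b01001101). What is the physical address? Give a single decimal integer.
Answer: 285

Derivation:
vaddr = 77 = 0b01001101
Split: l1_idx=2, l2_idx=1, offset=5
L1[2] = 2
L2[2][1] = 35
paddr = 35 * 8 + 5 = 285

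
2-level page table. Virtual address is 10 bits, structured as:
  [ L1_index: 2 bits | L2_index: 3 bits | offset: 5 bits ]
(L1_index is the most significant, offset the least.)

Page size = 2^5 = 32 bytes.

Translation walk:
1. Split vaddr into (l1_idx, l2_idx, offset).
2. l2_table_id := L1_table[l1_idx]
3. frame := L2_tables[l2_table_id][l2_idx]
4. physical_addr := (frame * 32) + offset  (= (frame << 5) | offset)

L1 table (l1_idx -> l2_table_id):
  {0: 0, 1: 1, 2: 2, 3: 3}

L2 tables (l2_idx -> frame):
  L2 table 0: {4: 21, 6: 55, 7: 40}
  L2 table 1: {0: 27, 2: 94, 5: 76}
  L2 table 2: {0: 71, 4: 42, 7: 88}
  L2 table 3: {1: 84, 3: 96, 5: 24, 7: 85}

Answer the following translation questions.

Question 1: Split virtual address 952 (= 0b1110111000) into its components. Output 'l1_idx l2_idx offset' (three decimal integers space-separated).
Answer: 3 5 24

Derivation:
vaddr = 952 = 0b1110111000
  top 2 bits -> l1_idx = 3
  next 3 bits -> l2_idx = 5
  bottom 5 bits -> offset = 24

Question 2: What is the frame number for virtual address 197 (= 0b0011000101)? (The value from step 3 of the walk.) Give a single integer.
Answer: 55

Derivation:
vaddr = 197: l1_idx=0, l2_idx=6
L1[0] = 0; L2[0][6] = 55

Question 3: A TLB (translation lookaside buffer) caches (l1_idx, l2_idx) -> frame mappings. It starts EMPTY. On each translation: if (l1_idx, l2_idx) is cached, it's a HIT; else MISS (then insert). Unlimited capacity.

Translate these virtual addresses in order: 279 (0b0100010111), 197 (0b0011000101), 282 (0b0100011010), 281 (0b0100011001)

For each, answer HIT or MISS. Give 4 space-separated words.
vaddr=279: (1,0) not in TLB -> MISS, insert
vaddr=197: (0,6) not in TLB -> MISS, insert
vaddr=282: (1,0) in TLB -> HIT
vaddr=281: (1,0) in TLB -> HIT

Answer: MISS MISS HIT HIT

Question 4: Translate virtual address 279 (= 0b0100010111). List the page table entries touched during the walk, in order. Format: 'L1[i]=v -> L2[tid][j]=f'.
vaddr = 279 = 0b0100010111
Split: l1_idx=1, l2_idx=0, offset=23

Answer: L1[1]=1 -> L2[1][0]=27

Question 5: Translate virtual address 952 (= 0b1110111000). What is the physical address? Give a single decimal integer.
vaddr = 952 = 0b1110111000
Split: l1_idx=3, l2_idx=5, offset=24
L1[3] = 3
L2[3][5] = 24
paddr = 24 * 32 + 24 = 792

Answer: 792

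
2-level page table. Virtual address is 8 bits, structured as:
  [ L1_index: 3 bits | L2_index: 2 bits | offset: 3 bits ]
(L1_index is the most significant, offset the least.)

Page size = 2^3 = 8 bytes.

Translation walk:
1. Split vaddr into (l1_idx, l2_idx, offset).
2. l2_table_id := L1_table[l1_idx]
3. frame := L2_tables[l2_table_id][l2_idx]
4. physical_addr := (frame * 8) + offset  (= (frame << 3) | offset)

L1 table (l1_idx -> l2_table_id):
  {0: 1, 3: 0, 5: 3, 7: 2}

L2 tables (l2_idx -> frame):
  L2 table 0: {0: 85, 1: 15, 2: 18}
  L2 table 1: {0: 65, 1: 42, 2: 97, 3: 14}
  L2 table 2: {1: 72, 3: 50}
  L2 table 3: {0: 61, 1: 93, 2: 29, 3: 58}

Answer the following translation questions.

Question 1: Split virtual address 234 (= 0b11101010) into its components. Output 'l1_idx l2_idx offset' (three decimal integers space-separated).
Answer: 7 1 2

Derivation:
vaddr = 234 = 0b11101010
  top 3 bits -> l1_idx = 7
  next 2 bits -> l2_idx = 1
  bottom 3 bits -> offset = 2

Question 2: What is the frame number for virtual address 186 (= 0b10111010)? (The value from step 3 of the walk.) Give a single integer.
Answer: 58

Derivation:
vaddr = 186: l1_idx=5, l2_idx=3
L1[5] = 3; L2[3][3] = 58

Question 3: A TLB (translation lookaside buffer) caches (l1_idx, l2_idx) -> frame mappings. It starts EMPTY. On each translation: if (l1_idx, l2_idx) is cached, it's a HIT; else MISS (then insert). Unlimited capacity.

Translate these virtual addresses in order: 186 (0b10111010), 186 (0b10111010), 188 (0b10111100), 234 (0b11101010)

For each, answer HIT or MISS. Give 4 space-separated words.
Answer: MISS HIT HIT MISS

Derivation:
vaddr=186: (5,3) not in TLB -> MISS, insert
vaddr=186: (5,3) in TLB -> HIT
vaddr=188: (5,3) in TLB -> HIT
vaddr=234: (7,1) not in TLB -> MISS, insert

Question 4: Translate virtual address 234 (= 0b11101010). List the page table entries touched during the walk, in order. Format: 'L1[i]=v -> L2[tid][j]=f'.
vaddr = 234 = 0b11101010
Split: l1_idx=7, l2_idx=1, offset=2

Answer: L1[7]=2 -> L2[2][1]=72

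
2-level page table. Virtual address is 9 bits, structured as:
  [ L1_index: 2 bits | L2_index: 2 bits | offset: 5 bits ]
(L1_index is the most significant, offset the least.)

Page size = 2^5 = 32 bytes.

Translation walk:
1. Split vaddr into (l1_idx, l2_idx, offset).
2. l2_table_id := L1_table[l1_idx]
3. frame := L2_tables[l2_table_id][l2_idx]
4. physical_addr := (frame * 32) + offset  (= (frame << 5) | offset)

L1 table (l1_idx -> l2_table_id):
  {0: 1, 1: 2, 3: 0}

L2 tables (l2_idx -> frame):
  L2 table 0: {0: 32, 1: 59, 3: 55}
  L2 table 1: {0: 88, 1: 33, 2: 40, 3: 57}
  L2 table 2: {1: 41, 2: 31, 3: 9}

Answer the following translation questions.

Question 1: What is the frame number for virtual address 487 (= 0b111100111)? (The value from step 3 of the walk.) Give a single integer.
Answer: 55

Derivation:
vaddr = 487: l1_idx=3, l2_idx=3
L1[3] = 0; L2[0][3] = 55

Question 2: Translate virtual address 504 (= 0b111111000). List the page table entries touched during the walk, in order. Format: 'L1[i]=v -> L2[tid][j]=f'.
vaddr = 504 = 0b111111000
Split: l1_idx=3, l2_idx=3, offset=24

Answer: L1[3]=0 -> L2[0][3]=55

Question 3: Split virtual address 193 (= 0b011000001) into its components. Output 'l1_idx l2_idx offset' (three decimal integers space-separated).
Answer: 1 2 1

Derivation:
vaddr = 193 = 0b011000001
  top 2 bits -> l1_idx = 1
  next 2 bits -> l2_idx = 2
  bottom 5 bits -> offset = 1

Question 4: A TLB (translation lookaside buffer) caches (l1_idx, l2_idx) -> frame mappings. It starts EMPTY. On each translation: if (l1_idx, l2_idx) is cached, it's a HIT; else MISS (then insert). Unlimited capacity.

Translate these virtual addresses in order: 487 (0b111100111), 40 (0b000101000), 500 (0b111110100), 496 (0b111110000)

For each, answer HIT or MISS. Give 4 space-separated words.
vaddr=487: (3,3) not in TLB -> MISS, insert
vaddr=40: (0,1) not in TLB -> MISS, insert
vaddr=500: (3,3) in TLB -> HIT
vaddr=496: (3,3) in TLB -> HIT

Answer: MISS MISS HIT HIT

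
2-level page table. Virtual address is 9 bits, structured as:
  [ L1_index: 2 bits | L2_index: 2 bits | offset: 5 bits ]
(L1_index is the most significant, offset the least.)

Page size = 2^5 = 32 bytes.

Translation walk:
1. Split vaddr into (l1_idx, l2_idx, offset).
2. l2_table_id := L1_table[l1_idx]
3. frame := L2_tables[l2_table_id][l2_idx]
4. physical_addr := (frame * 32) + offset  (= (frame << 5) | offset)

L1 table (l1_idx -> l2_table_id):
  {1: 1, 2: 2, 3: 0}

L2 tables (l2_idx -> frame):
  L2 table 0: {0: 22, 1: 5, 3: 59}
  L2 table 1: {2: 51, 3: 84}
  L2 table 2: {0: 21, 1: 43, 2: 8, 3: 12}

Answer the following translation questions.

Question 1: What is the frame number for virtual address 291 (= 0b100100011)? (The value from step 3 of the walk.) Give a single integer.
Answer: 43

Derivation:
vaddr = 291: l1_idx=2, l2_idx=1
L1[2] = 2; L2[2][1] = 43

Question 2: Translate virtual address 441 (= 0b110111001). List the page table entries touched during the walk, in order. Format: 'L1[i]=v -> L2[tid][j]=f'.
vaddr = 441 = 0b110111001
Split: l1_idx=3, l2_idx=1, offset=25

Answer: L1[3]=0 -> L2[0][1]=5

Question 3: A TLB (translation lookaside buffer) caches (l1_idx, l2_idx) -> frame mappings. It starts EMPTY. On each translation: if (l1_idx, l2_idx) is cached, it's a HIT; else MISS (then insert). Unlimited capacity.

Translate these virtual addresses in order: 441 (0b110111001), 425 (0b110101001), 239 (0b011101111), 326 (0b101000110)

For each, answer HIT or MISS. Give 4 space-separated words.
Answer: MISS HIT MISS MISS

Derivation:
vaddr=441: (3,1) not in TLB -> MISS, insert
vaddr=425: (3,1) in TLB -> HIT
vaddr=239: (1,3) not in TLB -> MISS, insert
vaddr=326: (2,2) not in TLB -> MISS, insert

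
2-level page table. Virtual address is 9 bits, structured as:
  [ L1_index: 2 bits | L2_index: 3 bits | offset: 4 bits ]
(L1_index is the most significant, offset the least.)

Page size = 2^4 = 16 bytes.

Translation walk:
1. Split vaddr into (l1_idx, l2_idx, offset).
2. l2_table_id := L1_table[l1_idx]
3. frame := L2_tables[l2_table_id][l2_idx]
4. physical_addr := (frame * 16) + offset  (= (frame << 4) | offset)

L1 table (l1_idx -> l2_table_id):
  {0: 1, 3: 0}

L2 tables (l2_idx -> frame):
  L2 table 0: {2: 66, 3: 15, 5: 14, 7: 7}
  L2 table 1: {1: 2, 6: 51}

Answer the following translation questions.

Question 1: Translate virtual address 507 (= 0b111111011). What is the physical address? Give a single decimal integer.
vaddr = 507 = 0b111111011
Split: l1_idx=3, l2_idx=7, offset=11
L1[3] = 0
L2[0][7] = 7
paddr = 7 * 16 + 11 = 123

Answer: 123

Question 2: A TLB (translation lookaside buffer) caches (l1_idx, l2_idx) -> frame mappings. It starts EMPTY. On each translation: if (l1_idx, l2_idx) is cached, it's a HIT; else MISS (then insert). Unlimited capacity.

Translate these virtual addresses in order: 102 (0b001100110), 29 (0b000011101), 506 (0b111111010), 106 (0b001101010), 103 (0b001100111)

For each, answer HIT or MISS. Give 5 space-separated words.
vaddr=102: (0,6) not in TLB -> MISS, insert
vaddr=29: (0,1) not in TLB -> MISS, insert
vaddr=506: (3,7) not in TLB -> MISS, insert
vaddr=106: (0,6) in TLB -> HIT
vaddr=103: (0,6) in TLB -> HIT

Answer: MISS MISS MISS HIT HIT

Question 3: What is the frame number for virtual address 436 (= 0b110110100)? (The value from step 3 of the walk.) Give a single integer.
vaddr = 436: l1_idx=3, l2_idx=3
L1[3] = 0; L2[0][3] = 15

Answer: 15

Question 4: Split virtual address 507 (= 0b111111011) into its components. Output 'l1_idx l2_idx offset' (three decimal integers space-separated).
Answer: 3 7 11

Derivation:
vaddr = 507 = 0b111111011
  top 2 bits -> l1_idx = 3
  next 3 bits -> l2_idx = 7
  bottom 4 bits -> offset = 11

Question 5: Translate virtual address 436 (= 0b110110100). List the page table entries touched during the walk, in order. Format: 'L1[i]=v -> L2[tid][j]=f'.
vaddr = 436 = 0b110110100
Split: l1_idx=3, l2_idx=3, offset=4

Answer: L1[3]=0 -> L2[0][3]=15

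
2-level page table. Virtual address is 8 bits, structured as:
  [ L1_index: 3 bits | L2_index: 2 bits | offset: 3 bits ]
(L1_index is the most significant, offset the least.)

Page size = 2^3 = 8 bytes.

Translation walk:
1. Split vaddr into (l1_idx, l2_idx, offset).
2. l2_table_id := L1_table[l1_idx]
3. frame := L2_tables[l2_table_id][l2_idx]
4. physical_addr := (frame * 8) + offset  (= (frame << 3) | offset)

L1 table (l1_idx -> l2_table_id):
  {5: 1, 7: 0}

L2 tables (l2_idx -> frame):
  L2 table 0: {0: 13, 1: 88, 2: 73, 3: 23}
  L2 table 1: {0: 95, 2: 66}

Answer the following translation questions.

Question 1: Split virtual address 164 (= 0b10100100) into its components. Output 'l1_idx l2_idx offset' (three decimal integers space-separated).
Answer: 5 0 4

Derivation:
vaddr = 164 = 0b10100100
  top 3 bits -> l1_idx = 5
  next 2 bits -> l2_idx = 0
  bottom 3 bits -> offset = 4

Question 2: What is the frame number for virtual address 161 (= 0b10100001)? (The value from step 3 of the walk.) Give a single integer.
vaddr = 161: l1_idx=5, l2_idx=0
L1[5] = 1; L2[1][0] = 95

Answer: 95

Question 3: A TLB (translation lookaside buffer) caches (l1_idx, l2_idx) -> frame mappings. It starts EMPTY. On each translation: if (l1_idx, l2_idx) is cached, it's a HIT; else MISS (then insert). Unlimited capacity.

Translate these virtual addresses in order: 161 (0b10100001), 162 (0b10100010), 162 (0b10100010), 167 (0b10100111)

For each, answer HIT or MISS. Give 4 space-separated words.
Answer: MISS HIT HIT HIT

Derivation:
vaddr=161: (5,0) not in TLB -> MISS, insert
vaddr=162: (5,0) in TLB -> HIT
vaddr=162: (5,0) in TLB -> HIT
vaddr=167: (5,0) in TLB -> HIT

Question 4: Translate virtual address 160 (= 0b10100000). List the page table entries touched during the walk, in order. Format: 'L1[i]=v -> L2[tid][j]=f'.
vaddr = 160 = 0b10100000
Split: l1_idx=5, l2_idx=0, offset=0

Answer: L1[5]=1 -> L2[1][0]=95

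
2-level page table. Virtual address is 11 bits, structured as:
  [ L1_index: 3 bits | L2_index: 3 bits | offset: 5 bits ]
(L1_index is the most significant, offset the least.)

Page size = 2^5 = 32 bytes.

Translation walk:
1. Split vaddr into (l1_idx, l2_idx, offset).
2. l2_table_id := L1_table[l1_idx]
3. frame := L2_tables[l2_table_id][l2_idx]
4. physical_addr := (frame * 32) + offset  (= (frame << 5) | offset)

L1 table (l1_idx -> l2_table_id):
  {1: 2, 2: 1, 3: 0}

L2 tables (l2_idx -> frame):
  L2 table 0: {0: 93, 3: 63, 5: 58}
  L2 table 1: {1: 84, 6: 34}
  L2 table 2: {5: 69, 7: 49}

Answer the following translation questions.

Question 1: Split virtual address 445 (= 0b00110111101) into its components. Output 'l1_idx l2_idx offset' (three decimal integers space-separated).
vaddr = 445 = 0b00110111101
  top 3 bits -> l1_idx = 1
  next 3 bits -> l2_idx = 5
  bottom 5 bits -> offset = 29

Answer: 1 5 29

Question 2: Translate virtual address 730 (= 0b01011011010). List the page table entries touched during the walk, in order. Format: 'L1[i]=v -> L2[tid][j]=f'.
Answer: L1[2]=1 -> L2[1][6]=34

Derivation:
vaddr = 730 = 0b01011011010
Split: l1_idx=2, l2_idx=6, offset=26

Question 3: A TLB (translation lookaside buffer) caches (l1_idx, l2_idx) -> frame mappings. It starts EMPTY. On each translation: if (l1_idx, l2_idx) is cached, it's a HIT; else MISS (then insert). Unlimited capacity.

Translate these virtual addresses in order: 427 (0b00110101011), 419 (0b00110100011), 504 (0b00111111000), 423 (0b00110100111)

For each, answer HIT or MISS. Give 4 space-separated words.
Answer: MISS HIT MISS HIT

Derivation:
vaddr=427: (1,5) not in TLB -> MISS, insert
vaddr=419: (1,5) in TLB -> HIT
vaddr=504: (1,7) not in TLB -> MISS, insert
vaddr=423: (1,5) in TLB -> HIT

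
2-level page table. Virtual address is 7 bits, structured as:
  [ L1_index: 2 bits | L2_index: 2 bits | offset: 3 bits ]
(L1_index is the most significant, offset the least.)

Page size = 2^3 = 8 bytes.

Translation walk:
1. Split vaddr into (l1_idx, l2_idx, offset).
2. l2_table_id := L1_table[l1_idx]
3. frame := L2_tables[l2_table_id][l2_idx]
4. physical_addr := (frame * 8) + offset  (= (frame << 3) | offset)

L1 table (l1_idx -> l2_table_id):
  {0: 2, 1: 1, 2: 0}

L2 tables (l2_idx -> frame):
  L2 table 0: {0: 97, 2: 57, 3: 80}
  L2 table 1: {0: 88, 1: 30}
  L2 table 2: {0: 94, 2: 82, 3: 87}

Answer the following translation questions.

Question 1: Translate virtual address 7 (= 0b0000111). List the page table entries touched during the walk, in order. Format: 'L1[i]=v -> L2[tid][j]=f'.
Answer: L1[0]=2 -> L2[2][0]=94

Derivation:
vaddr = 7 = 0b0000111
Split: l1_idx=0, l2_idx=0, offset=7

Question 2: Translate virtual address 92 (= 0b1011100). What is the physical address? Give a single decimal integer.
vaddr = 92 = 0b1011100
Split: l1_idx=2, l2_idx=3, offset=4
L1[2] = 0
L2[0][3] = 80
paddr = 80 * 8 + 4 = 644

Answer: 644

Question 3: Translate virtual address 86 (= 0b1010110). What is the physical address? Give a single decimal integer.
vaddr = 86 = 0b1010110
Split: l1_idx=2, l2_idx=2, offset=6
L1[2] = 0
L2[0][2] = 57
paddr = 57 * 8 + 6 = 462

Answer: 462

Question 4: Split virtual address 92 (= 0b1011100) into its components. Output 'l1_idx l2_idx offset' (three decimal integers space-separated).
vaddr = 92 = 0b1011100
  top 2 bits -> l1_idx = 2
  next 2 bits -> l2_idx = 3
  bottom 3 bits -> offset = 4

Answer: 2 3 4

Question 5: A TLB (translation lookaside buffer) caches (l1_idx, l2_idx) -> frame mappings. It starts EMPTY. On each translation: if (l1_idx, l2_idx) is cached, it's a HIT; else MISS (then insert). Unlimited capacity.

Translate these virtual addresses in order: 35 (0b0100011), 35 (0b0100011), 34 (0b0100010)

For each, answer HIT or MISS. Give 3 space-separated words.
Answer: MISS HIT HIT

Derivation:
vaddr=35: (1,0) not in TLB -> MISS, insert
vaddr=35: (1,0) in TLB -> HIT
vaddr=34: (1,0) in TLB -> HIT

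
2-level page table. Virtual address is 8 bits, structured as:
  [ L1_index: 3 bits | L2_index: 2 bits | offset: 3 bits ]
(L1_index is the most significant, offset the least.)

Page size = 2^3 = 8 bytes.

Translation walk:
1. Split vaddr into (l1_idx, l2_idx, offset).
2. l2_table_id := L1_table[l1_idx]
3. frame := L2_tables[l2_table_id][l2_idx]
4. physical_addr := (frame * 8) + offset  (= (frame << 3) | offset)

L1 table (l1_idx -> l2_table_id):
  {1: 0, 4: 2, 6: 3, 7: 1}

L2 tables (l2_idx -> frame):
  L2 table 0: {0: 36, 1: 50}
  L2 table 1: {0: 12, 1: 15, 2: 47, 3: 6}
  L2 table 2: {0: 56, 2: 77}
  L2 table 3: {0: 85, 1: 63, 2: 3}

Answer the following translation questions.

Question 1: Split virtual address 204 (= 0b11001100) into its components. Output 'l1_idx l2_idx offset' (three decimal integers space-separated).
vaddr = 204 = 0b11001100
  top 3 bits -> l1_idx = 6
  next 2 bits -> l2_idx = 1
  bottom 3 bits -> offset = 4

Answer: 6 1 4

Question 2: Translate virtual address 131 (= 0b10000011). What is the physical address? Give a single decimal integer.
vaddr = 131 = 0b10000011
Split: l1_idx=4, l2_idx=0, offset=3
L1[4] = 2
L2[2][0] = 56
paddr = 56 * 8 + 3 = 451

Answer: 451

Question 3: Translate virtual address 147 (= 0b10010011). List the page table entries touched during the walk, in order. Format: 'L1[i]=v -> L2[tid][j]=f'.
Answer: L1[4]=2 -> L2[2][2]=77

Derivation:
vaddr = 147 = 0b10010011
Split: l1_idx=4, l2_idx=2, offset=3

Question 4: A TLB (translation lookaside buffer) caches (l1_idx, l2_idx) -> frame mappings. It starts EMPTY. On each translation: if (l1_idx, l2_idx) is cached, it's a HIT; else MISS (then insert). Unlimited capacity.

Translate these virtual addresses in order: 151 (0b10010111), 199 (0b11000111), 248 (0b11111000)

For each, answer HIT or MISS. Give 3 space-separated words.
Answer: MISS MISS MISS

Derivation:
vaddr=151: (4,2) not in TLB -> MISS, insert
vaddr=199: (6,0) not in TLB -> MISS, insert
vaddr=248: (7,3) not in TLB -> MISS, insert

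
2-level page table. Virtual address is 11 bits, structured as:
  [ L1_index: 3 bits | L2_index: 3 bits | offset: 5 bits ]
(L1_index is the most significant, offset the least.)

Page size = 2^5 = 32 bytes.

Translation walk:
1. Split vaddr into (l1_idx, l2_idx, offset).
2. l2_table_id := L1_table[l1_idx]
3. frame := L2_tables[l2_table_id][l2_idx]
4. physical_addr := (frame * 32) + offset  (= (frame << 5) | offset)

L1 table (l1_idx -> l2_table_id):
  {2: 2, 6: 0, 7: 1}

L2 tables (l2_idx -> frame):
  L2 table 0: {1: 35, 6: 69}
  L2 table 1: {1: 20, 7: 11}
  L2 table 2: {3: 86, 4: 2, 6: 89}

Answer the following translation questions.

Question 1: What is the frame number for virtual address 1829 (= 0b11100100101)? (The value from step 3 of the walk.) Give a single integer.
Answer: 20

Derivation:
vaddr = 1829: l1_idx=7, l2_idx=1
L1[7] = 1; L2[1][1] = 20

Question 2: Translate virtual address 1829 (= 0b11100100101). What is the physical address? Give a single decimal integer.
vaddr = 1829 = 0b11100100101
Split: l1_idx=7, l2_idx=1, offset=5
L1[7] = 1
L2[1][1] = 20
paddr = 20 * 32 + 5 = 645

Answer: 645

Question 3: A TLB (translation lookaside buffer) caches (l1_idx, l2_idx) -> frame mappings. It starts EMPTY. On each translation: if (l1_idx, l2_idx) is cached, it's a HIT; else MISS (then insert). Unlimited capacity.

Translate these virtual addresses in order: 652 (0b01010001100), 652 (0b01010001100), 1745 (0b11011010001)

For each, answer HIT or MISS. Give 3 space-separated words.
Answer: MISS HIT MISS

Derivation:
vaddr=652: (2,4) not in TLB -> MISS, insert
vaddr=652: (2,4) in TLB -> HIT
vaddr=1745: (6,6) not in TLB -> MISS, insert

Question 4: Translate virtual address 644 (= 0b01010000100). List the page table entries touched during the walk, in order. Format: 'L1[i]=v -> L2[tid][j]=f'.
vaddr = 644 = 0b01010000100
Split: l1_idx=2, l2_idx=4, offset=4

Answer: L1[2]=2 -> L2[2][4]=2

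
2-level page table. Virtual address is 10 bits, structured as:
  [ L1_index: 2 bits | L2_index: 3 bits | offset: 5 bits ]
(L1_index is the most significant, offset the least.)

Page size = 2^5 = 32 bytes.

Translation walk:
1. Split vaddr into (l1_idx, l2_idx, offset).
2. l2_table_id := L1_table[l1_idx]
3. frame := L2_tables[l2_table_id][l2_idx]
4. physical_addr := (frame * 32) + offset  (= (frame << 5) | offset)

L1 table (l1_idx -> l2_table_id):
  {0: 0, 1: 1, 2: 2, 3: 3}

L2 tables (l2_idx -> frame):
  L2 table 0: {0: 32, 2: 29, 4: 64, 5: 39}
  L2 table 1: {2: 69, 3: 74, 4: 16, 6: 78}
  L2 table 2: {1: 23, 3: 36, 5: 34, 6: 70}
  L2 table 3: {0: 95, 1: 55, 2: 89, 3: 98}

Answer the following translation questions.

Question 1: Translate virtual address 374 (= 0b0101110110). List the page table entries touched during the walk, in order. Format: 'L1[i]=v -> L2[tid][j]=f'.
Answer: L1[1]=1 -> L2[1][3]=74

Derivation:
vaddr = 374 = 0b0101110110
Split: l1_idx=1, l2_idx=3, offset=22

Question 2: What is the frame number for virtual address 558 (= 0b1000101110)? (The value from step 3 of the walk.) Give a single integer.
Answer: 23

Derivation:
vaddr = 558: l1_idx=2, l2_idx=1
L1[2] = 2; L2[2][1] = 23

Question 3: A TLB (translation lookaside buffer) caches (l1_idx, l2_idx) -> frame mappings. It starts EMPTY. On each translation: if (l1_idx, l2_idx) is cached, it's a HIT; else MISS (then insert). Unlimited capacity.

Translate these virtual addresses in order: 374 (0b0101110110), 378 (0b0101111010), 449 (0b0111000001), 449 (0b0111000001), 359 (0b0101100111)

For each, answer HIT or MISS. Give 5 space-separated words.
vaddr=374: (1,3) not in TLB -> MISS, insert
vaddr=378: (1,3) in TLB -> HIT
vaddr=449: (1,6) not in TLB -> MISS, insert
vaddr=449: (1,6) in TLB -> HIT
vaddr=359: (1,3) in TLB -> HIT

Answer: MISS HIT MISS HIT HIT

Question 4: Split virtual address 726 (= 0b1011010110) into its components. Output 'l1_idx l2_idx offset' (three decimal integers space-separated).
Answer: 2 6 22

Derivation:
vaddr = 726 = 0b1011010110
  top 2 bits -> l1_idx = 2
  next 3 bits -> l2_idx = 6
  bottom 5 bits -> offset = 22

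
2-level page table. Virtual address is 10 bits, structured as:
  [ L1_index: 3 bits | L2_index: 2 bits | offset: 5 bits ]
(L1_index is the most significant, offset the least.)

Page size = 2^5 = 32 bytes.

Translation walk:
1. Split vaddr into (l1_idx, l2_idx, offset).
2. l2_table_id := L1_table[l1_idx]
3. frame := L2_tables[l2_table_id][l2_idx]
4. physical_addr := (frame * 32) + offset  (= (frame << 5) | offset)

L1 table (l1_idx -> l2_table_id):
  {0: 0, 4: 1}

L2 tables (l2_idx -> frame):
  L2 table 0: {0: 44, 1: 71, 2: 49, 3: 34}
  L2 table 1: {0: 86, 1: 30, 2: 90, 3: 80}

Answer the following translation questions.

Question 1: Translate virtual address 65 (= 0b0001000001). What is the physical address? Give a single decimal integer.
vaddr = 65 = 0b0001000001
Split: l1_idx=0, l2_idx=2, offset=1
L1[0] = 0
L2[0][2] = 49
paddr = 49 * 32 + 1 = 1569

Answer: 1569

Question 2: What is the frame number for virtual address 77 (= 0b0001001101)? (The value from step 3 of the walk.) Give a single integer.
Answer: 49

Derivation:
vaddr = 77: l1_idx=0, l2_idx=2
L1[0] = 0; L2[0][2] = 49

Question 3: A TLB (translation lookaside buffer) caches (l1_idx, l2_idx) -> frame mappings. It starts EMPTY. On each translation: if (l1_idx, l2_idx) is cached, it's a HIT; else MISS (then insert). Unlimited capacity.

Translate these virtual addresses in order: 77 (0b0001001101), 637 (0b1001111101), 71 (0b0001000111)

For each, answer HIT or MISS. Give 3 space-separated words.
Answer: MISS MISS HIT

Derivation:
vaddr=77: (0,2) not in TLB -> MISS, insert
vaddr=637: (4,3) not in TLB -> MISS, insert
vaddr=71: (0,2) in TLB -> HIT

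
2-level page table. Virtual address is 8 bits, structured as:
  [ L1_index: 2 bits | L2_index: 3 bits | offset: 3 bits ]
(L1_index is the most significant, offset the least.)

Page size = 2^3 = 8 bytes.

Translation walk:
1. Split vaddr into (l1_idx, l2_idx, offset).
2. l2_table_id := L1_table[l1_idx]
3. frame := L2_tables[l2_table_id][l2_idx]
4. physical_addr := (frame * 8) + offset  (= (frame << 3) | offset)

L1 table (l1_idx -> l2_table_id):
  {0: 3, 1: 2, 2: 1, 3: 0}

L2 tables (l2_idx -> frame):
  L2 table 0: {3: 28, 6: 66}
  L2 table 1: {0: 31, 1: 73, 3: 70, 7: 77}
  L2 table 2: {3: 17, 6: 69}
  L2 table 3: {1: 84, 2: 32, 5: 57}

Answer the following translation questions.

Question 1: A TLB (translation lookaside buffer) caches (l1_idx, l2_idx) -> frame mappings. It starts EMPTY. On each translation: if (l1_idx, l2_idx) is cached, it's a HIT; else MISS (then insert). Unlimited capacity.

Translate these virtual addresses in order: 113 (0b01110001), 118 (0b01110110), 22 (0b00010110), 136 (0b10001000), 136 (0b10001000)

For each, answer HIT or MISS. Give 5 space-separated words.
Answer: MISS HIT MISS MISS HIT

Derivation:
vaddr=113: (1,6) not in TLB -> MISS, insert
vaddr=118: (1,6) in TLB -> HIT
vaddr=22: (0,2) not in TLB -> MISS, insert
vaddr=136: (2,1) not in TLB -> MISS, insert
vaddr=136: (2,1) in TLB -> HIT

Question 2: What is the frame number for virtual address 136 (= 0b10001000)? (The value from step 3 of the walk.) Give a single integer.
Answer: 73

Derivation:
vaddr = 136: l1_idx=2, l2_idx=1
L1[2] = 1; L2[1][1] = 73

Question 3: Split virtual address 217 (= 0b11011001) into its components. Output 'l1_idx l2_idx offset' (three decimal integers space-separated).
Answer: 3 3 1

Derivation:
vaddr = 217 = 0b11011001
  top 2 bits -> l1_idx = 3
  next 3 bits -> l2_idx = 3
  bottom 3 bits -> offset = 1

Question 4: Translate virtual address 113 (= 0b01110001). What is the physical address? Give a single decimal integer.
Answer: 553

Derivation:
vaddr = 113 = 0b01110001
Split: l1_idx=1, l2_idx=6, offset=1
L1[1] = 2
L2[2][6] = 69
paddr = 69 * 8 + 1 = 553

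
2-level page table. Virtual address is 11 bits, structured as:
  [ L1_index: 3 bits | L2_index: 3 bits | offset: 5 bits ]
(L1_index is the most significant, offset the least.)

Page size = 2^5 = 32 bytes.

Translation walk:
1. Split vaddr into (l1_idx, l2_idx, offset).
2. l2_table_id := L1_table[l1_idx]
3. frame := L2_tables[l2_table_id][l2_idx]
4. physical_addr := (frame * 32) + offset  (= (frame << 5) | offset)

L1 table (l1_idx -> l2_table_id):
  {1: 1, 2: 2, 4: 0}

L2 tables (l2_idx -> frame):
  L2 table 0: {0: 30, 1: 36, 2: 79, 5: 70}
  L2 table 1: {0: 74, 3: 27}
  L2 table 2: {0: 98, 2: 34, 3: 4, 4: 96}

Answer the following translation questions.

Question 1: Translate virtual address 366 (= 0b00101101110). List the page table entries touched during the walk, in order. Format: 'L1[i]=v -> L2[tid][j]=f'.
vaddr = 366 = 0b00101101110
Split: l1_idx=1, l2_idx=3, offset=14

Answer: L1[1]=1 -> L2[1][3]=27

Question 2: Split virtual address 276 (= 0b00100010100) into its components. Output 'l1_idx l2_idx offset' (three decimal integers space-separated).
Answer: 1 0 20

Derivation:
vaddr = 276 = 0b00100010100
  top 3 bits -> l1_idx = 1
  next 3 bits -> l2_idx = 0
  bottom 5 bits -> offset = 20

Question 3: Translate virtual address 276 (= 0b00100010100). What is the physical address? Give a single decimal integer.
vaddr = 276 = 0b00100010100
Split: l1_idx=1, l2_idx=0, offset=20
L1[1] = 1
L2[1][0] = 74
paddr = 74 * 32 + 20 = 2388

Answer: 2388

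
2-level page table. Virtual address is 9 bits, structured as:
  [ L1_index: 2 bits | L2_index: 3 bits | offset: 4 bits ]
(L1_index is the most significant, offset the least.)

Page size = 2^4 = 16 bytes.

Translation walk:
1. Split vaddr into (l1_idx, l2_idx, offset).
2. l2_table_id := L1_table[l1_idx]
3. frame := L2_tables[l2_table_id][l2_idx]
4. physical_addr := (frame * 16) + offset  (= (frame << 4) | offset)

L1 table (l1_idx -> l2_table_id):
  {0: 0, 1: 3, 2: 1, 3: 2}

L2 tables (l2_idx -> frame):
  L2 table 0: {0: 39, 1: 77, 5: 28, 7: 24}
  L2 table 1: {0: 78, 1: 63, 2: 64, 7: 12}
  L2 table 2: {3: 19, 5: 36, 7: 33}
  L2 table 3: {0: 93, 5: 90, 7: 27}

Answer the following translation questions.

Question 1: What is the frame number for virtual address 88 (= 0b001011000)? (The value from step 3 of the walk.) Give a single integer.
Answer: 28

Derivation:
vaddr = 88: l1_idx=0, l2_idx=5
L1[0] = 0; L2[0][5] = 28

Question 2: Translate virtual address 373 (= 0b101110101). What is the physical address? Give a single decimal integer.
Answer: 197

Derivation:
vaddr = 373 = 0b101110101
Split: l1_idx=2, l2_idx=7, offset=5
L1[2] = 1
L2[1][7] = 12
paddr = 12 * 16 + 5 = 197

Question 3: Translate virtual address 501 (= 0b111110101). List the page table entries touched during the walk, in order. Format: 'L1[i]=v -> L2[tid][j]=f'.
vaddr = 501 = 0b111110101
Split: l1_idx=3, l2_idx=7, offset=5

Answer: L1[3]=2 -> L2[2][7]=33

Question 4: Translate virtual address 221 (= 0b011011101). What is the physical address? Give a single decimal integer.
Answer: 1453

Derivation:
vaddr = 221 = 0b011011101
Split: l1_idx=1, l2_idx=5, offset=13
L1[1] = 3
L2[3][5] = 90
paddr = 90 * 16 + 13 = 1453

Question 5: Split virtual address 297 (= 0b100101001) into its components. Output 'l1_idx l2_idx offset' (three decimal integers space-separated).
Answer: 2 2 9

Derivation:
vaddr = 297 = 0b100101001
  top 2 bits -> l1_idx = 2
  next 3 bits -> l2_idx = 2
  bottom 4 bits -> offset = 9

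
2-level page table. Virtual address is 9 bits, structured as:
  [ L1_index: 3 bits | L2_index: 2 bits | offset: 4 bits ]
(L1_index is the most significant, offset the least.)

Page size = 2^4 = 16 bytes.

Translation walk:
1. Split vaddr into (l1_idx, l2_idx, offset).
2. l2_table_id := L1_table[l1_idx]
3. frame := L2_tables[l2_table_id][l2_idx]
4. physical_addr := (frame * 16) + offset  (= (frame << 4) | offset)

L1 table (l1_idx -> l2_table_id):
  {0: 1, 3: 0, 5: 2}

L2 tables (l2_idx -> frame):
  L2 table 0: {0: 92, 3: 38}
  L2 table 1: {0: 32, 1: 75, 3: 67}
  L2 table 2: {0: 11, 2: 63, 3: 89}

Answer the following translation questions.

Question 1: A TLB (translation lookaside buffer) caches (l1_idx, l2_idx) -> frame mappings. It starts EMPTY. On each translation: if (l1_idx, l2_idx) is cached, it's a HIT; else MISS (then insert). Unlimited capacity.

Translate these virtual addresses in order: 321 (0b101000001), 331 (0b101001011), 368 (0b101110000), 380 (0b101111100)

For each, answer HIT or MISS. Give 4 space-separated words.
vaddr=321: (5,0) not in TLB -> MISS, insert
vaddr=331: (5,0) in TLB -> HIT
vaddr=368: (5,3) not in TLB -> MISS, insert
vaddr=380: (5,3) in TLB -> HIT

Answer: MISS HIT MISS HIT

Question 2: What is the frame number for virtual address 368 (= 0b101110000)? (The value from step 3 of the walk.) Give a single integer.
vaddr = 368: l1_idx=5, l2_idx=3
L1[5] = 2; L2[2][3] = 89

Answer: 89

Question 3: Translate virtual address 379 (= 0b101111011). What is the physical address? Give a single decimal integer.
Answer: 1435

Derivation:
vaddr = 379 = 0b101111011
Split: l1_idx=5, l2_idx=3, offset=11
L1[5] = 2
L2[2][3] = 89
paddr = 89 * 16 + 11 = 1435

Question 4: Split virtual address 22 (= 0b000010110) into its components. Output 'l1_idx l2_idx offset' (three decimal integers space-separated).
Answer: 0 1 6

Derivation:
vaddr = 22 = 0b000010110
  top 3 bits -> l1_idx = 0
  next 2 bits -> l2_idx = 1
  bottom 4 bits -> offset = 6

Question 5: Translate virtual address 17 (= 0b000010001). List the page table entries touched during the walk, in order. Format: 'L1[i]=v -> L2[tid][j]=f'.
vaddr = 17 = 0b000010001
Split: l1_idx=0, l2_idx=1, offset=1

Answer: L1[0]=1 -> L2[1][1]=75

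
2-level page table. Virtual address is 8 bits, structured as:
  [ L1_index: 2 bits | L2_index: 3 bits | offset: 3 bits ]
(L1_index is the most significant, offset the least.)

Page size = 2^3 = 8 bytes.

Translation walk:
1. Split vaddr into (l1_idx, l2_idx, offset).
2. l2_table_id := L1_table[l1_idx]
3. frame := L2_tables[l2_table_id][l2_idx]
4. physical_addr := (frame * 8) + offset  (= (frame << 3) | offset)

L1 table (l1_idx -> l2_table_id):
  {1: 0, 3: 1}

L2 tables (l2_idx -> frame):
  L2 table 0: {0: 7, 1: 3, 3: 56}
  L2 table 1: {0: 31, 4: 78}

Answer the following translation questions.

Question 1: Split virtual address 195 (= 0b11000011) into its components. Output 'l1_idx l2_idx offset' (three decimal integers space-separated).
vaddr = 195 = 0b11000011
  top 2 bits -> l1_idx = 3
  next 3 bits -> l2_idx = 0
  bottom 3 bits -> offset = 3

Answer: 3 0 3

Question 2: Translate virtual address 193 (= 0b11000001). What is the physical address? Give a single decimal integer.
vaddr = 193 = 0b11000001
Split: l1_idx=3, l2_idx=0, offset=1
L1[3] = 1
L2[1][0] = 31
paddr = 31 * 8 + 1 = 249

Answer: 249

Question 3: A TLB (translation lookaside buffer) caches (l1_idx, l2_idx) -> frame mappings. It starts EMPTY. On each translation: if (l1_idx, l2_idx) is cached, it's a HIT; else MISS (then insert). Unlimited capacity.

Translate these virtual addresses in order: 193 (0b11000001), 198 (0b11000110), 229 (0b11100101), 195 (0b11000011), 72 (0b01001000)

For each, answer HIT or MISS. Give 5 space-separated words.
vaddr=193: (3,0) not in TLB -> MISS, insert
vaddr=198: (3,0) in TLB -> HIT
vaddr=229: (3,4) not in TLB -> MISS, insert
vaddr=195: (3,0) in TLB -> HIT
vaddr=72: (1,1) not in TLB -> MISS, insert

Answer: MISS HIT MISS HIT MISS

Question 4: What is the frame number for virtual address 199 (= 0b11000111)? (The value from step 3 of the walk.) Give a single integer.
Answer: 31

Derivation:
vaddr = 199: l1_idx=3, l2_idx=0
L1[3] = 1; L2[1][0] = 31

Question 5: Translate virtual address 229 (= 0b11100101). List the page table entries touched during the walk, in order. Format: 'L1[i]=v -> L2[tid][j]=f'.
Answer: L1[3]=1 -> L2[1][4]=78

Derivation:
vaddr = 229 = 0b11100101
Split: l1_idx=3, l2_idx=4, offset=5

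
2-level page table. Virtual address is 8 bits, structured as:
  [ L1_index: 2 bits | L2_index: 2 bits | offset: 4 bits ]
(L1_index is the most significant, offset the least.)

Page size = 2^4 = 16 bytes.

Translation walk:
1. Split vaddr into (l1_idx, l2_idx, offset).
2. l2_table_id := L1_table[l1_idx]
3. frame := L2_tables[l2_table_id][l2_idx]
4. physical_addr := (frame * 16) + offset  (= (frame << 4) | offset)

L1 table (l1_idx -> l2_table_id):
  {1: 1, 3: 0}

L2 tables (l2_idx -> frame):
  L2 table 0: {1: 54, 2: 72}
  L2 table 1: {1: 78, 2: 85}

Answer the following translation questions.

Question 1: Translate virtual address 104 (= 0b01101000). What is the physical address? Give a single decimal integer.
vaddr = 104 = 0b01101000
Split: l1_idx=1, l2_idx=2, offset=8
L1[1] = 1
L2[1][2] = 85
paddr = 85 * 16 + 8 = 1368

Answer: 1368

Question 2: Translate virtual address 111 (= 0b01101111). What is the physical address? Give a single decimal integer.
Answer: 1375

Derivation:
vaddr = 111 = 0b01101111
Split: l1_idx=1, l2_idx=2, offset=15
L1[1] = 1
L2[1][2] = 85
paddr = 85 * 16 + 15 = 1375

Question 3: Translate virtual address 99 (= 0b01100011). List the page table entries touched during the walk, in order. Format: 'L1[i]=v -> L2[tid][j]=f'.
vaddr = 99 = 0b01100011
Split: l1_idx=1, l2_idx=2, offset=3

Answer: L1[1]=1 -> L2[1][2]=85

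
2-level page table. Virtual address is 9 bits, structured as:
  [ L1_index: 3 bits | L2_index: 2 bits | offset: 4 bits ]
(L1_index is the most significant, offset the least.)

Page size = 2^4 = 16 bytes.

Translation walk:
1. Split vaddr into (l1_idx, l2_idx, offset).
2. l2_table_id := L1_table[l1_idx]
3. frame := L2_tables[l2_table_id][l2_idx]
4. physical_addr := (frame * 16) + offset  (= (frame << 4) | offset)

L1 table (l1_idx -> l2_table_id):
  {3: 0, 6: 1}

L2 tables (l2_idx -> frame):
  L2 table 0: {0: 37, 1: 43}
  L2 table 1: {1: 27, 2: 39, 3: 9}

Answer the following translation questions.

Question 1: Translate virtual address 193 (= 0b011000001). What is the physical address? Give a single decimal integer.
vaddr = 193 = 0b011000001
Split: l1_idx=3, l2_idx=0, offset=1
L1[3] = 0
L2[0][0] = 37
paddr = 37 * 16 + 1 = 593

Answer: 593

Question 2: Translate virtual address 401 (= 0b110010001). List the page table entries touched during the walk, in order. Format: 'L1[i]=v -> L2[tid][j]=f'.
Answer: L1[6]=1 -> L2[1][1]=27

Derivation:
vaddr = 401 = 0b110010001
Split: l1_idx=6, l2_idx=1, offset=1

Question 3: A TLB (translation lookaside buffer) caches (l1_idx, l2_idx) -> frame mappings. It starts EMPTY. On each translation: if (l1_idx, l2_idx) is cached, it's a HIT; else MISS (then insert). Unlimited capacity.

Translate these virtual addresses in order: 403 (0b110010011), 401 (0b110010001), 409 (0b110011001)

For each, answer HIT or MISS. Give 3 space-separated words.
vaddr=403: (6,1) not in TLB -> MISS, insert
vaddr=401: (6,1) in TLB -> HIT
vaddr=409: (6,1) in TLB -> HIT

Answer: MISS HIT HIT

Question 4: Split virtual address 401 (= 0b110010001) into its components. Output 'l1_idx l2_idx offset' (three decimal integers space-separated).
vaddr = 401 = 0b110010001
  top 3 bits -> l1_idx = 6
  next 2 bits -> l2_idx = 1
  bottom 4 bits -> offset = 1

Answer: 6 1 1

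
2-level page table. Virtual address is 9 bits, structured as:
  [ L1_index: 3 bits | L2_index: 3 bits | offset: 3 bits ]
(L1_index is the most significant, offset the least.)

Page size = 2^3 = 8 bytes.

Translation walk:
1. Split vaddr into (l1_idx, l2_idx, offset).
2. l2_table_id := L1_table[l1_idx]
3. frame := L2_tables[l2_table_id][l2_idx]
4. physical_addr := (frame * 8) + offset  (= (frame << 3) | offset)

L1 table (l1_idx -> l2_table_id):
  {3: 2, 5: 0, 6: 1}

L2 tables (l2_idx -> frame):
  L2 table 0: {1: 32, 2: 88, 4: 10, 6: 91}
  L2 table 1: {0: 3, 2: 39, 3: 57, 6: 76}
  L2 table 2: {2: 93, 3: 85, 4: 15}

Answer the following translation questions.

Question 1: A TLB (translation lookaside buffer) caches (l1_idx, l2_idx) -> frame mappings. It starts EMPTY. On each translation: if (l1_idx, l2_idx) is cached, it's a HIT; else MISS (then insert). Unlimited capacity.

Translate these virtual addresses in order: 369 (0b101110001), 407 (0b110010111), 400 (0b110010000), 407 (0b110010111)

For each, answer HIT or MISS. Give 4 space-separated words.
Answer: MISS MISS HIT HIT

Derivation:
vaddr=369: (5,6) not in TLB -> MISS, insert
vaddr=407: (6,2) not in TLB -> MISS, insert
vaddr=400: (6,2) in TLB -> HIT
vaddr=407: (6,2) in TLB -> HIT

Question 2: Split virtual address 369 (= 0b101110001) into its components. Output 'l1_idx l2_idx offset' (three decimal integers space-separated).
vaddr = 369 = 0b101110001
  top 3 bits -> l1_idx = 5
  next 3 bits -> l2_idx = 6
  bottom 3 bits -> offset = 1

Answer: 5 6 1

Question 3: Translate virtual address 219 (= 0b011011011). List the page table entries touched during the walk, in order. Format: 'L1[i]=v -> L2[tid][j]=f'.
Answer: L1[3]=2 -> L2[2][3]=85

Derivation:
vaddr = 219 = 0b011011011
Split: l1_idx=3, l2_idx=3, offset=3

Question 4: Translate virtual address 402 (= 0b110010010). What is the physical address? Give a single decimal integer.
Answer: 314

Derivation:
vaddr = 402 = 0b110010010
Split: l1_idx=6, l2_idx=2, offset=2
L1[6] = 1
L2[1][2] = 39
paddr = 39 * 8 + 2 = 314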